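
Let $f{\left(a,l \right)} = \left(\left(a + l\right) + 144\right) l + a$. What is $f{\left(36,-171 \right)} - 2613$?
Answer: $-4116$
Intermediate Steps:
$f{\left(a,l \right)} = a + l \left(144 + a + l\right)$ ($f{\left(a,l \right)} = \left(144 + a + l\right) l + a = l \left(144 + a + l\right) + a = a + l \left(144 + a + l\right)$)
$f{\left(36,-171 \right)} - 2613 = \left(36 + \left(-171\right)^{2} + 144 \left(-171\right) + 36 \left(-171\right)\right) - 2613 = \left(36 + 29241 - 24624 - 6156\right) - 2613 = -1503 - 2613 = -4116$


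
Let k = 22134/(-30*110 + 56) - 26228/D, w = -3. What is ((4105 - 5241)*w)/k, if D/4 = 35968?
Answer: -99411523584/204346655 ≈ -486.48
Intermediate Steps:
D = 143872 (D = 4*35968 = 143872)
k = -204346655/29170048 (k = 22134/(-30*110 + 56) - 26228/143872 = 22134/(-3300 + 56) - 26228*1/143872 = 22134/(-3244) - 6557/35968 = 22134*(-1/3244) - 6557/35968 = -11067/1622 - 6557/35968 = -204346655/29170048 ≈ -7.0054)
((4105 - 5241)*w)/k = ((4105 - 5241)*(-3))/(-204346655/29170048) = -1136*(-3)*(-29170048/204346655) = 3408*(-29170048/204346655) = -99411523584/204346655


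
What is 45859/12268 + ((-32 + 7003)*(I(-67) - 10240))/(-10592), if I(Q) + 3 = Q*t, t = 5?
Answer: 113139838789/16242832 ≈ 6965.5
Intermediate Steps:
I(Q) = -3 + 5*Q (I(Q) = -3 + Q*5 = -3 + 5*Q)
45859/12268 + ((-32 + 7003)*(I(-67) - 10240))/(-10592) = 45859/12268 + ((-32 + 7003)*((-3 + 5*(-67)) - 10240))/(-10592) = 45859*(1/12268) + (6971*((-3 - 335) - 10240))*(-1/10592) = 45859/12268 + (6971*(-338 - 10240))*(-1/10592) = 45859/12268 + (6971*(-10578))*(-1/10592) = 45859/12268 - 73739238*(-1/10592) = 45859/12268 + 36869619/5296 = 113139838789/16242832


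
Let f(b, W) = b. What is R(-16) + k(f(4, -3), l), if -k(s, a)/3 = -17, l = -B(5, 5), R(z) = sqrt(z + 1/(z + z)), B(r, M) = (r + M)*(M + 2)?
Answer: 51 + 3*I*sqrt(114)/8 ≈ 51.0 + 4.0039*I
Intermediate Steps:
B(r, M) = (2 + M)*(M + r) (B(r, M) = (M + r)*(2 + M) = (2 + M)*(M + r))
R(z) = sqrt(z + 1/(2*z))
l = -70 (l = -(5**2 + 2*5 + 2*5 + 5*5) = -(25 + 10 + 10 + 25) = -1*70 = -70)
k(s, a) = 51 (k(s, a) = -3*(-17) = 51)
R(-16) + k(f(4, -3), l) = sqrt(2/(-16) + 4*(-16))/2 + 51 = sqrt(2*(-1/16) - 64)/2 + 51 = sqrt(-1/8 - 64)/2 + 51 = sqrt(-513/8)/2 + 51 = (3*I*sqrt(114)/4)/2 + 51 = 3*I*sqrt(114)/8 + 51 = 51 + 3*I*sqrt(114)/8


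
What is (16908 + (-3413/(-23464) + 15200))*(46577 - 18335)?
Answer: 10638556998525/11732 ≈ 9.0680e+8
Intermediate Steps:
(16908 + (-3413/(-23464) + 15200))*(46577 - 18335) = (16908 + (-3413*(-1/23464) + 15200))*28242 = (16908 + (3413/23464 + 15200))*28242 = (16908 + 356656213/23464)*28242 = (753385525/23464)*28242 = 10638556998525/11732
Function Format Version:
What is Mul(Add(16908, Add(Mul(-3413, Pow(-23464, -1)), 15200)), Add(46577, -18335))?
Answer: Rational(10638556998525, 11732) ≈ 9.0680e+8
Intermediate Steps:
Mul(Add(16908, Add(Mul(-3413, Pow(-23464, -1)), 15200)), Add(46577, -18335)) = Mul(Add(16908, Add(Mul(-3413, Rational(-1, 23464)), 15200)), 28242) = Mul(Add(16908, Add(Rational(3413, 23464), 15200)), 28242) = Mul(Add(16908, Rational(356656213, 23464)), 28242) = Mul(Rational(753385525, 23464), 28242) = Rational(10638556998525, 11732)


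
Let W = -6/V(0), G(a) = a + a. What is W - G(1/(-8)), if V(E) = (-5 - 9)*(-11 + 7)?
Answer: ⅐ ≈ 0.14286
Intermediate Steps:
V(E) = 56 (V(E) = -14*(-4) = 56)
G(a) = 2*a
W = -3/28 (W = -6/56 = -6*1/56 = -3/28 ≈ -0.10714)
W - G(1/(-8)) = -3/28 - 2/(-8) = -3/28 - 2*(-1)/8 = -3/28 - 1*(-¼) = -3/28 + ¼ = ⅐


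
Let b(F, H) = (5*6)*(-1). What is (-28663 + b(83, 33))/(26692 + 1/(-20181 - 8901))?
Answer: -834449826/776256743 ≈ -1.0750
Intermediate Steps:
b(F, H) = -30 (b(F, H) = 30*(-1) = -30)
(-28663 + b(83, 33))/(26692 + 1/(-20181 - 8901)) = (-28663 - 30)/(26692 + 1/(-20181 - 8901)) = -28693/(26692 + 1/(-29082)) = -28693/(26692 - 1/29082) = -28693/776256743/29082 = -28693*29082/776256743 = -834449826/776256743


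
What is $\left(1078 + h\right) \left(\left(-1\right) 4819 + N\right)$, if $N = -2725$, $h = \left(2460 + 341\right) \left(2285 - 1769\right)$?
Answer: $-10911596336$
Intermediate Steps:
$h = 1445316$ ($h = 2801 \cdot 516 = 1445316$)
$\left(1078 + h\right) \left(\left(-1\right) 4819 + N\right) = \left(1078 + 1445316\right) \left(\left(-1\right) 4819 - 2725\right) = 1446394 \left(-4819 - 2725\right) = 1446394 \left(-7544\right) = -10911596336$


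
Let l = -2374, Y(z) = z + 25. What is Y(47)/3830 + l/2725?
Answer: -889622/1043675 ≈ -0.85239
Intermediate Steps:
Y(z) = 25 + z
Y(47)/3830 + l/2725 = (25 + 47)/3830 - 2374/2725 = 72*(1/3830) - 2374*1/2725 = 36/1915 - 2374/2725 = -889622/1043675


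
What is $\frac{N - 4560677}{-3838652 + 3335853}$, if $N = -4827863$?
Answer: $\frac{9388540}{502799} \approx 18.673$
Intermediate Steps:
$\frac{N - 4560677}{-3838652 + 3335853} = \frac{-4827863 - 4560677}{-3838652 + 3335853} = - \frac{9388540}{-502799} = \left(-9388540\right) \left(- \frac{1}{502799}\right) = \frac{9388540}{502799}$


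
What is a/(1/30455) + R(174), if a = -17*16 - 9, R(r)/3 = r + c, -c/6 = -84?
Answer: -8555821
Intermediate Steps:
c = 504 (c = -6*(-84) = 504)
R(r) = 1512 + 3*r (R(r) = 3*(r + 504) = 3*(504 + r) = 1512 + 3*r)
a = -281 (a = -272 - 9 = -281)
a/(1/30455) + R(174) = -281/(1/30455) + (1512 + 3*174) = -281/1/30455 + (1512 + 522) = -281*30455 + 2034 = -8557855 + 2034 = -8555821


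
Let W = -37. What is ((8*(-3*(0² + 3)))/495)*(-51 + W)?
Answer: 64/5 ≈ 12.800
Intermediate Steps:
((8*(-3*(0² + 3)))/495)*(-51 + W) = ((8*(-3*(0² + 3)))/495)*(-51 - 37) = ((8*(-3*(0 + 3)))*(1/495))*(-88) = ((8*(-3*3))*(1/495))*(-88) = ((8*(-9))*(1/495))*(-88) = -72*1/495*(-88) = -8/55*(-88) = 64/5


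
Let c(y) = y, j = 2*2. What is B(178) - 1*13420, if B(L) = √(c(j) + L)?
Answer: -13420 + √182 ≈ -13407.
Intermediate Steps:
j = 4
B(L) = √(4 + L)
B(178) - 1*13420 = √(4 + 178) - 1*13420 = √182 - 13420 = -13420 + √182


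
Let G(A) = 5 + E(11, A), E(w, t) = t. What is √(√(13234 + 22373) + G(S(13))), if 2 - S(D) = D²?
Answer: √(-162 + √35607) ≈ 5.1670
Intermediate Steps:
S(D) = 2 - D²
G(A) = 5 + A
√(√(13234 + 22373) + G(S(13))) = √(√(13234 + 22373) + (5 + (2 - 1*13²))) = √(√35607 + (5 + (2 - 1*169))) = √(√35607 + (5 + (2 - 169))) = √(√35607 + (5 - 167)) = √(√35607 - 162) = √(-162 + √35607)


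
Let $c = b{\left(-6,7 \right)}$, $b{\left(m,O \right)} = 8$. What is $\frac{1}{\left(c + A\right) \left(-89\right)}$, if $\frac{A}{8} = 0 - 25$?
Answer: $\frac{1}{17088} \approx 5.8521 \cdot 10^{-5}$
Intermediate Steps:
$c = 8$
$A = -200$ ($A = 8 \left(0 - 25\right) = 8 \left(-25\right) = -200$)
$\frac{1}{\left(c + A\right) \left(-89\right)} = \frac{1}{\left(8 - 200\right) \left(-89\right)} = \frac{1}{\left(-192\right) \left(-89\right)} = \frac{1}{17088}$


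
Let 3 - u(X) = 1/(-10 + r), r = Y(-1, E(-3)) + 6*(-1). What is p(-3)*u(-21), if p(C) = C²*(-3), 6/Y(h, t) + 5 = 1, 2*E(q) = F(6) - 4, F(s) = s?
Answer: -2889/35 ≈ -82.543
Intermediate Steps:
E(q) = 1 (E(q) = (6 - 4)/2 = (½)*2 = 1)
Y(h, t) = -3/2 (Y(h, t) = 6/(-5 + 1) = 6/(-4) = 6*(-¼) = -3/2)
p(C) = -3*C²
r = -15/2 (r = -3/2 + 6*(-1) = -3/2 - 6 = -15/2 ≈ -7.5000)
u(X) = 107/35 (u(X) = 3 - 1/(-10 - 15/2) = 3 - 1/(-35/2) = 3 - 1*(-2/35) = 3 + 2/35 = 107/35)
p(-3)*u(-21) = -3*(-3)²*(107/35) = -3*9*(107/35) = -27*107/35 = -2889/35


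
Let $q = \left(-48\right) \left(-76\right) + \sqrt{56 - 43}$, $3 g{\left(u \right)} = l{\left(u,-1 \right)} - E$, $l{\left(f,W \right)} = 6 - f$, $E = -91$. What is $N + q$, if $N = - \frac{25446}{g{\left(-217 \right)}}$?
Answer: $\frac{534567}{157} + \sqrt{13} \approx 3408.5$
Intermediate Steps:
$g{\left(u \right)} = \frac{97}{3} - \frac{u}{3}$ ($g{\left(u \right)} = \frac{\left(6 - u\right) - -91}{3} = \frac{\left(6 - u\right) + 91}{3} = \frac{97 - u}{3} = \frac{97}{3} - \frac{u}{3}$)
$q = 3648 + \sqrt{13} \approx 3651.6$
$N = - \frac{38169}{157}$ ($N = - \frac{25446}{\frac{97}{3} - - \frac{217}{3}} = - \frac{25446}{\frac{97}{3} + \frac{217}{3}} = - \frac{25446}{\frac{314}{3}} = \left(-25446\right) \frac{3}{314} = - \frac{38169}{157} \approx -243.11$)
$N + q = - \frac{38169}{157} + \left(3648 + \sqrt{13}\right) = \frac{534567}{157} + \sqrt{13}$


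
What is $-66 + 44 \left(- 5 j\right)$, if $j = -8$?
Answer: $1694$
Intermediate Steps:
$-66 + 44 \left(- 5 j\right) = -66 + 44 \left(\left(-5\right) \left(-8\right)\right) = -66 + 44 \cdot 40 = -66 + 1760 = 1694$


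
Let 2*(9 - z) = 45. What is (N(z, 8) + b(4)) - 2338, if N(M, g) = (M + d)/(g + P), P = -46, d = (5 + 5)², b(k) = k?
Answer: -177557/76 ≈ -2336.3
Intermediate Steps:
z = -27/2 (z = 9 - ½*45 = 9 - 45/2 = -27/2 ≈ -13.500)
d = 100 (d = 10² = 100)
N(M, g) = (100 + M)/(-46 + g) (N(M, g) = (M + 100)/(g - 46) = (100 + M)/(-46 + g))
(N(z, 8) + b(4)) - 2338 = ((100 - 27/2)/(-46 + 8) + 4) - 2338 = ((173/2)/(-38) + 4) - 2338 = (-1/38*173/2 + 4) - 2338 = (-173/76 + 4) - 2338 = 131/76 - 2338 = -177557/76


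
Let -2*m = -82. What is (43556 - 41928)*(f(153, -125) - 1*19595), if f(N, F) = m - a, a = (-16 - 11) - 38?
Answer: -31728092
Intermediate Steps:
m = 41 (m = -½*(-82) = 41)
a = -65 (a = -27 - 38 = -65)
f(N, F) = 106 (f(N, F) = 41 - 1*(-65) = 41 + 65 = 106)
(43556 - 41928)*(f(153, -125) - 1*19595) = (43556 - 41928)*(106 - 1*19595) = 1628*(106 - 19595) = 1628*(-19489) = -31728092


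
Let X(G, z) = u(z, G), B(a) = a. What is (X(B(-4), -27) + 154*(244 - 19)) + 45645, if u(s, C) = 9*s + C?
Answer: 80048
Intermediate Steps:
u(s, C) = C + 9*s
X(G, z) = G + 9*z
(X(B(-4), -27) + 154*(244 - 19)) + 45645 = ((-4 + 9*(-27)) + 154*(244 - 19)) + 45645 = ((-4 - 243) + 154*225) + 45645 = (-247 + 34650) + 45645 = 34403 + 45645 = 80048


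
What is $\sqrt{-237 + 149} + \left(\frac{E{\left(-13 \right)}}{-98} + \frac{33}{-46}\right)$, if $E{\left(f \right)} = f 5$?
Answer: $- \frac{61}{1127} + 2 i \sqrt{22} \approx -0.054126 + 9.3808 i$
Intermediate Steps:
$E{\left(f \right)} = 5 f$
$\sqrt{-237 + 149} + \left(\frac{E{\left(-13 \right)}}{-98} + \frac{33}{-46}\right) = \sqrt{-237 + 149} + \left(\frac{5 \left(-13\right)}{-98} + \frac{33}{-46}\right) = \sqrt{-88} + \left(\left(-65\right) \left(- \frac{1}{98}\right) + 33 \left(- \frac{1}{46}\right)\right) = 2 i \sqrt{22} + \left(\frac{65}{98} - \frac{33}{46}\right) = 2 i \sqrt{22} - \frac{61}{1127} = - \frac{61}{1127} + 2 i \sqrt{22}$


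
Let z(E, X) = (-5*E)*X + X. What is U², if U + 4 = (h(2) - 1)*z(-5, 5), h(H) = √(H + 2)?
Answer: 15876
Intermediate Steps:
z(E, X) = X - 5*E*X (z(E, X) = -5*E*X + X = X - 5*E*X)
h(H) = √(2 + H)
U = 126 (U = -4 + (√(2 + 2) - 1)*(5*(1 - 5*(-5))) = -4 + (√4 - 1)*(5*(1 + 25)) = -4 + (2 - 1)*(5*26) = -4 + 1*130 = -4 + 130 = 126)
U² = 126² = 15876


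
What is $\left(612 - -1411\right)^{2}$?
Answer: $4092529$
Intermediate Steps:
$\left(612 - -1411\right)^{2} = \left(612 + 1411\right)^{2} = 2023^{2} = 4092529$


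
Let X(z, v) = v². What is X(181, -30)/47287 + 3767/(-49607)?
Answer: -133483829/2345766209 ≈ -0.056904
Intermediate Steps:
X(181, -30)/47287 + 3767/(-49607) = (-30)²/47287 + 3767/(-49607) = 900*(1/47287) + 3767*(-1/49607) = 900/47287 - 3767/49607 = -133483829/2345766209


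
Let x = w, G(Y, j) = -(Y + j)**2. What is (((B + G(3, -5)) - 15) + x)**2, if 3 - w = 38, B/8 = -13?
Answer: 24964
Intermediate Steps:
B = -104 (B = 8*(-13) = -104)
w = -35 (w = 3 - 1*38 = 3 - 38 = -35)
x = -35
(((B + G(3, -5)) - 15) + x)**2 = (((-104 - (3 - 5)**2) - 15) - 35)**2 = (((-104 - 1*(-2)**2) - 15) - 35)**2 = (((-104 - 1*4) - 15) - 35)**2 = (((-104 - 4) - 15) - 35)**2 = ((-108 - 15) - 35)**2 = (-123 - 35)**2 = (-158)**2 = 24964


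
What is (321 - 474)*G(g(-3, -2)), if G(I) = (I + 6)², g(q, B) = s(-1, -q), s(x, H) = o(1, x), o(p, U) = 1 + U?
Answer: -5508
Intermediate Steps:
s(x, H) = 1 + x
g(q, B) = 0 (g(q, B) = 1 - 1 = 0)
G(I) = (6 + I)²
(321 - 474)*G(g(-3, -2)) = (321 - 474)*(6 + 0)² = -153*6² = -153*36 = -5508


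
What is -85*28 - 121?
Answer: -2501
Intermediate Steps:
-85*28 - 121 = -2380 - 121 = -2501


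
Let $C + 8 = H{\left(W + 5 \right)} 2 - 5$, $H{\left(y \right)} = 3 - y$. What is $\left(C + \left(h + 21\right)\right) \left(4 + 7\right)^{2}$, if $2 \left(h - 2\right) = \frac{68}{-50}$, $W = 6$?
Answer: $- \frac{20207}{25} \approx -808.28$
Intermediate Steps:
$C = -29$ ($C = -8 + \left(\left(3 - \left(6 + 5\right)\right) 2 - 5\right) = -8 + \left(\left(3 - 11\right) 2 - 5\right) = -8 - 21 = -29$)
$h = \frac{33}{25}$ ($h = 2 + \frac{68 \frac{1}{-50}}{2} = 2 + \frac{68 \left(- \frac{1}{50}\right)}{2} = 2 + \frac{1}{2} \left(- \frac{34}{25}\right) = 2 - \frac{17}{25} = \frac{33}{25} \approx 1.32$)
$\left(C + \left(h + 21\right)\right) \left(4 + 7\right)^{2} = \left(-29 + \left(\frac{33}{25} + 21\right)\right) \left(4 + 7\right)^{2} = \left(-29 + \frac{558}{25}\right) 11^{2} = \left(- \frac{167}{25}\right) 121 = - \frac{20207}{25}$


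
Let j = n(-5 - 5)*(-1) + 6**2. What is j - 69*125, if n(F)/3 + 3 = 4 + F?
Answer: -8562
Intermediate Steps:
n(F) = 3 + 3*F (n(F) = -9 + 3*(4 + F) = -9 + (12 + 3*F) = 3 + 3*F)
j = 63 (j = (3 + 3*(-5 - 5))*(-1) + 6**2 = (3 + 3*(-10))*(-1) + 36 = (3 - 30)*(-1) + 36 = -27*(-1) + 36 = 27 + 36 = 63)
j - 69*125 = 63 - 69*125 = 63 - 8625 = -8562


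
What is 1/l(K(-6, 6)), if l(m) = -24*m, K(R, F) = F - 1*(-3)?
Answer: -1/216 ≈ -0.0046296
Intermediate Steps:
K(R, F) = 3 + F (K(R, F) = F + 3 = 3 + F)
1/l(K(-6, 6)) = 1/(-24*(3 + 6)) = 1/(-24*9) = 1/(-216) = -1/216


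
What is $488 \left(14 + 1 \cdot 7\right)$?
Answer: $10248$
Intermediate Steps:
$488 \left(14 + 1 \cdot 7\right) = 488 \left(14 + 7\right) = 488 \cdot 21 = 10248$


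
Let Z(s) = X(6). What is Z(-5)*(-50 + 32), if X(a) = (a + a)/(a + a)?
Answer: -18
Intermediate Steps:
X(a) = 1 (X(a) = (2*a)/((2*a)) = (2*a)*(1/(2*a)) = 1)
Z(s) = 1
Z(-5)*(-50 + 32) = 1*(-50 + 32) = 1*(-18) = -18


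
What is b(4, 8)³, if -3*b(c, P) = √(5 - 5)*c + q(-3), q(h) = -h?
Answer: -1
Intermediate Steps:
b(c, P) = -1 (b(c, P) = -(√(5 - 5)*c - 1*(-3))/3 = -(√0*c + 3)/3 = -(0*c + 3)/3 = -(0 + 3)/3 = -⅓*3 = -1)
b(4, 8)³ = (-1)³ = -1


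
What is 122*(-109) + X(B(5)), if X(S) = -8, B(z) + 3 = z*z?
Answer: -13306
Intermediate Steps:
B(z) = -3 + z² (B(z) = -3 + z*z = -3 + z²)
122*(-109) + X(B(5)) = 122*(-109) - 8 = -13298 - 8 = -13306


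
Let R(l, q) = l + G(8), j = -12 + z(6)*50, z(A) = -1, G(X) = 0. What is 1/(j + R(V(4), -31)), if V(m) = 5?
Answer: -1/57 ≈ -0.017544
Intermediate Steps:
j = -62 (j = -12 - 1*50 = -12 - 50 = -62)
R(l, q) = l (R(l, q) = l + 0 = l)
1/(j + R(V(4), -31)) = 1/(-62 + 5) = 1/(-57) = -1/57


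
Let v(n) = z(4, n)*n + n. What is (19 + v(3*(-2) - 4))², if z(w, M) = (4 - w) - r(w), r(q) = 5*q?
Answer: 43681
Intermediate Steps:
z(w, M) = 4 - 6*w (z(w, M) = (4 - w) - 5*w = 4 - 6*w)
v(n) = -19*n (v(n) = (4 - 6*4)*n + n = (4 - 24)*n + n = -20*n + n = -19*n)
(19 + v(3*(-2) - 4))² = (19 - 19*(3*(-2) - 4))² = (19 - 19*(-6 - 4))² = (19 - 19*(-10))² = (19 + 190)² = 209² = 43681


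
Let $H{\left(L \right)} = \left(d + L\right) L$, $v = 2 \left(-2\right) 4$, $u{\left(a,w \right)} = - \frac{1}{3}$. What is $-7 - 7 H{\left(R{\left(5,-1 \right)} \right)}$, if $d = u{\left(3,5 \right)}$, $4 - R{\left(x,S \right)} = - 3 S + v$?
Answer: $- \frac{5971}{3} \approx -1990.3$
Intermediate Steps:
$u{\left(a,w \right)} = - \frac{1}{3}$ ($u{\left(a,w \right)} = \left(-1\right) \frac{1}{3} = - \frac{1}{3}$)
$v = -16$ ($v = \left(-4\right) 4 = -16$)
$R{\left(x,S \right)} = 20 + 3 S$ ($R{\left(x,S \right)} = 4 - \left(- 3 S - 16\right) = 4 - \left(-16 - 3 S\right) = 4 + \left(16 + 3 S\right) = 20 + 3 S$)
$d = - \frac{1}{3} \approx -0.33333$
$H{\left(L \right)} = L \left(- \frac{1}{3} + L\right)$ ($H{\left(L \right)} = \left(- \frac{1}{3} + L\right) L = L \left(- \frac{1}{3} + L\right)$)
$-7 - 7 H{\left(R{\left(5,-1 \right)} \right)} = -7 - 7 \left(20 + 3 \left(-1\right)\right) \left(- \frac{1}{3} + \left(20 + 3 \left(-1\right)\right)\right) = -7 - 7 \left(20 - 3\right) \left(- \frac{1}{3} + \left(20 - 3\right)\right) = -7 - 7 \cdot 17 \left(- \frac{1}{3} + 17\right) = -7 - 7 \cdot 17 \cdot \frac{50}{3} = -7 - \frac{5950}{3} = - \frac{5971}{3}$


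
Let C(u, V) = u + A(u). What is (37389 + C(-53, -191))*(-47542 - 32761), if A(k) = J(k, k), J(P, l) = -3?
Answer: -2997951899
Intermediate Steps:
A(k) = -3
C(u, V) = -3 + u (C(u, V) = u - 3 = -3 + u)
(37389 + C(-53, -191))*(-47542 - 32761) = (37389 + (-3 - 53))*(-47542 - 32761) = (37389 - 56)*(-80303) = 37333*(-80303) = -2997951899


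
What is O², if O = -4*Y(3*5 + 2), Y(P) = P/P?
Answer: 16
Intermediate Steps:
Y(P) = 1
O = -4 (O = -4*1 = -4)
O² = (-4)² = 16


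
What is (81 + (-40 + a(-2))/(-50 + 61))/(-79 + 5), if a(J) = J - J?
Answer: -23/22 ≈ -1.0455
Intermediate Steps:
a(J) = 0
(81 + (-40 + a(-2))/(-50 + 61))/(-79 + 5) = (81 + (-40 + 0)/(-50 + 61))/(-79 + 5) = (81 - 40/11)/(-74) = (81 - 40*1/11)*(-1/74) = (81 - 40/11)*(-1/74) = (851/11)*(-1/74) = -23/22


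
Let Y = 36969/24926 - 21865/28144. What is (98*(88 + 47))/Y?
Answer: 4640537230560/247724273 ≈ 18733.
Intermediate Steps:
Y = 247724273/350758672 (Y = 36969*(1/24926) - 21865*1/28144 = 36969/24926 - 21865/28144 = 247724273/350758672 ≈ 0.70625)
(98*(88 + 47))/Y = (98*(88 + 47))/(247724273/350758672) = (98*135)*(350758672/247724273) = 13230*(350758672/247724273) = 4640537230560/247724273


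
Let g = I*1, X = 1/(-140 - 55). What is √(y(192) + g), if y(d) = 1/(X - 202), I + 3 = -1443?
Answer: I*√2243694855171/39391 ≈ 38.026*I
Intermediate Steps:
I = -1446 (I = -3 - 1443 = -1446)
X = -1/195 (X = 1/(-195) = -1/195 ≈ -0.0051282)
y(d) = -195/39391 (y(d) = 1/(-1/195 - 202) = 1/(-39391/195) = -195/39391)
g = -1446 (g = -1446*1 = -1446)
√(y(192) + g) = √(-195/39391 - 1446) = √(-56959581/39391) = I*√2243694855171/39391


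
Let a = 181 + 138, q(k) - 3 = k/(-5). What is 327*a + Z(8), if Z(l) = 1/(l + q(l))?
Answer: 4902716/47 ≈ 1.0431e+5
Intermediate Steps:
q(k) = 3 - k/5 (q(k) = 3 + k/(-5) = 3 + k*(-1/5) = 3 - k/5)
Z(l) = 1/(3 + 4*l/5) (Z(l) = 1/(l + (3 - l/5)) = 1/(3 + 4*l/5))
a = 319
327*a + Z(8) = 327*319 + 5/(15 + 4*8) = 104313 + 5/(15 + 32) = 104313 + 5/47 = 4902716/47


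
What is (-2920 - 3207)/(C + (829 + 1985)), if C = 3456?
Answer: -557/570 ≈ -0.97719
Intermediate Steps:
(-2920 - 3207)/(C + (829 + 1985)) = (-2920 - 3207)/(3456 + (829 + 1985)) = -6127/(3456 + 2814) = -6127/6270 = -6127*1/6270 = -557/570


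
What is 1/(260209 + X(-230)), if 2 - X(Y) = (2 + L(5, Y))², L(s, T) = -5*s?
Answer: 1/259682 ≈ 3.8509e-6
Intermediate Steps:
X(Y) = -527 (X(Y) = 2 - (2 - 5*5)² = 2 - (2 - 25)² = 2 - 1*(-23)² = 2 - 1*529 = 2 - 529 = -527)
1/(260209 + X(-230)) = 1/(260209 - 527) = 1/259682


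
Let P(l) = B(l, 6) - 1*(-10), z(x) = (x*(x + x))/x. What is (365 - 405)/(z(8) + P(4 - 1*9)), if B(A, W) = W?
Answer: -5/4 ≈ -1.2500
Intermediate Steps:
z(x) = 2*x (z(x) = (x*(2*x))/x = (2*x²)/x = 2*x)
P(l) = 16 (P(l) = 6 - 1*(-10) = 6 + 10 = 16)
(365 - 405)/(z(8) + P(4 - 1*9)) = (365 - 405)/(2*8 + 16) = -40/(16 + 16) = -40/32 = -40*1/32 = -5/4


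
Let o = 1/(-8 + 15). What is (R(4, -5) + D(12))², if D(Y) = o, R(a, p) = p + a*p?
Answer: 30276/49 ≈ 617.88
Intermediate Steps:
o = ⅐ (o = 1/7 = ⅐ ≈ 0.14286)
D(Y) = ⅐
(R(4, -5) + D(12))² = (-5*(1 + 4) + ⅐)² = (-5*5 + ⅐)² = (-25 + ⅐)² = (-174/7)² = 30276/49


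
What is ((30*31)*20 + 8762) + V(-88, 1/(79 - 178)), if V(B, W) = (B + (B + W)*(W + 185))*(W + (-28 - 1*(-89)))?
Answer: -942141328822/970299 ≈ -9.7098e+5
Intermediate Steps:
V(B, W) = (61 + W)*(B + (185 + W)*(B + W)) (V(B, W) = (B + (B + W)*(185 + W))*(W + (-28 + 89)) = (B + (185 + W)*(B + W))*(W + 61) = (B + (185 + W)*(B + W))*(61 + W) = (61 + W)*(B + (185 + W)*(B + W)))
((30*31)*20 + 8762) + V(-88, 1/(79 - 178)) = ((30*31)*20 + 8762) + ((1/(79 - 178))³ + 246*(1/(79 - 178))² + 11285/(79 - 178) + 11346*(-88) - 88/(79 - 178)² + 247*(-88)/(79 - 178)) = (930*20 + 8762) + ((1/(-99))³ + 246*(1/(-99))² + 11285/(-99) - 998448 - 88*(1/(-99))² + 247*(-88)/(-99)) = (18600 + 8762) + ((-1/99)³ + 246*(-1/99)² + 11285*(-1/99) - 998448 - 88*(-1/99)² + 247*(-88)*(-1/99)) = 27362 + (-1/970299 + 246*(1/9801) - 11285/99 - 998448 - 88*1/9801 + 1976/9) = 27362 + (-1/970299 + 82/3267 - 11285/99 - 998448 - 8/891 + 1976/9) = 27362 - 968690650060/970299 = -942141328822/970299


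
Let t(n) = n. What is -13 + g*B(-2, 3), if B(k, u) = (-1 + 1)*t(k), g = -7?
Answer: -13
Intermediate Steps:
B(k, u) = 0 (B(k, u) = (-1 + 1)*k = 0*k = 0)
-13 + g*B(-2, 3) = -13 - 7*0 = -13 + 0 = -13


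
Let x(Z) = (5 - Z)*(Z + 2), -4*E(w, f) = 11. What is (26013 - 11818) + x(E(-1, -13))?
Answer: 227027/16 ≈ 14189.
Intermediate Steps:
E(w, f) = -11/4 (E(w, f) = -¼*11 = -11/4)
x(Z) = (2 + Z)*(5 - Z) (x(Z) = (5 - Z)*(2 + Z) = (2 + Z)*(5 - Z))
(26013 - 11818) + x(E(-1, -13)) = (26013 - 11818) + (10 - (-11/4)² + 3*(-11/4)) = 14195 + (10 - 1*121/16 - 33/4) = 14195 + (10 - 121/16 - 33/4) = 14195 - 93/16 = 227027/16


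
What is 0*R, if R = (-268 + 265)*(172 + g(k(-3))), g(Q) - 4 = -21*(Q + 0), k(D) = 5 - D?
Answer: 0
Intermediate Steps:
g(Q) = 4 - 21*Q (g(Q) = 4 - 21*(Q + 0) = 4 - 21*Q)
R = -24 (R = (-268 + 265)*(172 + (4 - 21*(5 - 1*(-3)))) = -3*(172 + (4 - 21*(5 + 3))) = -3*(172 + (4 - 21*8)) = -3*(172 + (4 - 168)) = -3*(172 - 164) = -3*8 = -24)
0*R = 0*(-24) = 0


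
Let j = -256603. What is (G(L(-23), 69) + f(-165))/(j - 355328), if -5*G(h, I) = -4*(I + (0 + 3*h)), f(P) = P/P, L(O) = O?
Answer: -1/611931 ≈ -1.6342e-6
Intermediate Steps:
f(P) = 1
G(h, I) = 4*I/5 + 12*h/5 (G(h, I) = -(-4)*(I + (0 + 3*h))/5 = -(-4)*(I + 3*h)/5 = -(-12*h - 4*I)/5 = 4*I/5 + 12*h/5)
(G(L(-23), 69) + f(-165))/(j - 355328) = (((4/5)*69 + (12/5)*(-23)) + 1)/(-256603 - 355328) = ((276/5 - 276/5) + 1)/(-611931) = (0 + 1)*(-1/611931) = 1*(-1/611931) = -1/611931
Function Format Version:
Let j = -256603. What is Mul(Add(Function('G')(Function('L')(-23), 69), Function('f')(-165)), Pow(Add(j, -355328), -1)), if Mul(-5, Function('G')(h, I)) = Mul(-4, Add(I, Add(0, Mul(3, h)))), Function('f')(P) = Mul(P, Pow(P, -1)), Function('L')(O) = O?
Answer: Rational(-1, 611931) ≈ -1.6342e-6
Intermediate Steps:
Function('f')(P) = 1
Function('G')(h, I) = Add(Mul(Rational(4, 5), I), Mul(Rational(12, 5), h)) (Function('G')(h, I) = Mul(Rational(-1, 5), Mul(-4, Add(I, Add(0, Mul(3, h))))) = Mul(Rational(-1, 5), Mul(-4, Add(I, Mul(3, h)))) = Mul(Rational(-1, 5), Add(Mul(-12, h), Mul(-4, I))) = Add(Mul(Rational(4, 5), I), Mul(Rational(12, 5), h)))
Mul(Add(Function('G')(Function('L')(-23), 69), Function('f')(-165)), Pow(Add(j, -355328), -1)) = Mul(Add(Add(Mul(Rational(4, 5), 69), Mul(Rational(12, 5), -23)), 1), Pow(Add(-256603, -355328), -1)) = Mul(Add(Add(Rational(276, 5), Rational(-276, 5)), 1), Pow(-611931, -1)) = Mul(Add(0, 1), Rational(-1, 611931)) = Mul(1, Rational(-1, 611931)) = Rational(-1, 611931)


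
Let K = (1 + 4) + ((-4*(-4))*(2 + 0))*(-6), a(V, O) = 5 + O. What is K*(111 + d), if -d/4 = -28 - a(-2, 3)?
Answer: -47685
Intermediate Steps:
K = -187 (K = 5 + (16*2)*(-6) = 5 + 32*(-6) = 5 - 192 = -187)
d = 144 (d = -4*(-28 - (5 + 3)) = -4*(-28 - 1*8) = -4*(-28 - 8) = -4*(-36) = 144)
K*(111 + d) = -187*(111 + 144) = -187*255 = -47685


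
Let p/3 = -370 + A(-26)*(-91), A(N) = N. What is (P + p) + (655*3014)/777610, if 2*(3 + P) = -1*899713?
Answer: -69031388589/155522 ≈ -4.4387e+5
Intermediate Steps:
P = -899719/2 (P = -3 + (-1*899713)/2 = -3 + (1/2)*(-899713) = -3 - 899713/2 = -899719/2 ≈ -4.4986e+5)
p = 5988 (p = 3*(-370 - 26*(-91)) = 3*(-370 + 2366) = 3*1996 = 5988)
(P + p) + (655*3014)/777610 = (-899719/2 + 5988) + (655*3014)/777610 = -887743/2 + 1974170*(1/777610) = -887743/2 + 197417/77761 = -69031388589/155522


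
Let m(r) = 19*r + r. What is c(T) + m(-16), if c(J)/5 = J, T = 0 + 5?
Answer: -295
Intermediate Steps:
T = 5
m(r) = 20*r
c(J) = 5*J
c(T) + m(-16) = 5*5 + 20*(-16) = 25 - 320 = -295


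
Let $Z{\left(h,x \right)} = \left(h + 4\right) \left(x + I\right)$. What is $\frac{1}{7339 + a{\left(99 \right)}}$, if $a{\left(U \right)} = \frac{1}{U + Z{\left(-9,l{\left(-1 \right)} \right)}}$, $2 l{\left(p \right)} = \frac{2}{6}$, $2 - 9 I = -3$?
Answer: $\frac{1717}{12601081} \approx 0.00013626$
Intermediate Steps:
$I = \frac{5}{9}$ ($I = \frac{2}{9} - - \frac{1}{3} = \frac{2}{9} + \frac{1}{3} = \frac{5}{9} \approx 0.55556$)
$l{\left(p \right)} = \frac{1}{6}$ ($l{\left(p \right)} = \frac{2 \cdot \frac{1}{6}}{2} = \frac{1}{2} \cdot \frac{1}{3} = \frac{1}{6}$)
$Z{\left(h,x \right)} = \left(4 + h\right) \left(\frac{5}{9} + x\right)$ ($Z{\left(h,x \right)} = \left(h + 4\right) \left(x + \frac{5}{9}\right) = \left(4 + h\right) \left(\frac{5}{9} + x\right)$)
$a{\left(U \right)} = \frac{1}{- \frac{65}{18} + U}$ ($a{\left(U \right)} = \frac{1}{U + \left(\frac{20}{9} + 4 \cdot \frac{1}{6} + \frac{5}{9} \left(-9\right) - \frac{3}{2}\right)} = \frac{1}{U + \left(\frac{20}{9} + \frac{2}{3} - 5 - \frac{3}{2}\right)} = \frac{1}{U - \frac{65}{18}} = \frac{1}{- \frac{65}{18} + U}$)
$\frac{1}{7339 + a{\left(99 \right)}} = \frac{1}{7339 + \frac{18}{-65 + 18 \cdot 99}} = \frac{1}{7339 + \frac{18}{-65 + 1782}} = \frac{1}{7339 + \frac{18}{1717}} = \frac{1}{\frac{12601081}{1717}} = \frac{1717}{12601081}$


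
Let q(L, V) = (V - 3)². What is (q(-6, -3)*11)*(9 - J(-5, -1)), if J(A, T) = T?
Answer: 3960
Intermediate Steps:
q(L, V) = (-3 + V)²
(q(-6, -3)*11)*(9 - J(-5, -1)) = ((-3 - 3)²*11)*(9 - 1*(-1)) = ((-6)²*11)*(9 + 1) = (36*11)*10 = 396*10 = 3960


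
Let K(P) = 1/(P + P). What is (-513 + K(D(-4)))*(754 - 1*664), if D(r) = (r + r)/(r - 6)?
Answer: -184455/4 ≈ -46114.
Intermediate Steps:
D(r) = 2*r/(-6 + r) (D(r) = (2*r)/(-6 + r) = 2*r/(-6 + r))
K(P) = 1/(2*P)
(-513 + K(D(-4)))*(754 - 1*664) = (-513 + 1/(2*((2*(-4)/(-6 - 4)))))*(754 - 1*664) = (-513 + 1/(2*((2*(-4)/(-10)))))*(754 - 664) = (-513 + 1/(2*((2*(-4)*(-⅒)))))*90 = (-513 + 1/(2*(⅘)))*90 = (-513 + (½)*(5/4))*90 = (-513 + 5/8)*90 = -4099/8*90 = -184455/4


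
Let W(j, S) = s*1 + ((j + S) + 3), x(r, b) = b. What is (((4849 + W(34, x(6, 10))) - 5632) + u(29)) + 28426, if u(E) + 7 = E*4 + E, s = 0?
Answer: 27828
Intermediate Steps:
W(j, S) = 3 + S + j (W(j, S) = 0*1 + ((j + S) + 3) = 0 + ((S + j) + 3) = 0 + (3 + S + j) = 3 + S + j)
u(E) = -7 + 5*E (u(E) = -7 + (E*4 + E) = -7 + (4*E + E) = -7 + 5*E)
(((4849 + W(34, x(6, 10))) - 5632) + u(29)) + 28426 = (((4849 + (3 + 10 + 34)) - 5632) + (-7 + 5*29)) + 28426 = (((4849 + 47) - 5632) + (-7 + 145)) + 28426 = ((4896 - 5632) + 138) + 28426 = (-736 + 138) + 28426 = -598 + 28426 = 27828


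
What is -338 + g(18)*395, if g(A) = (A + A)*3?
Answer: 42322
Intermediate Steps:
g(A) = 6*A (g(A) = (2*A)*3 = 6*A)
-338 + g(18)*395 = -338 + (6*18)*395 = -338 + 108*395 = -338 + 42660 = 42322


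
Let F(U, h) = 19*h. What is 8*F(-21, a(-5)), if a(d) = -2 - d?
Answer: 456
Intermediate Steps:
8*F(-21, a(-5)) = 8*(19*(-2 - 1*(-5))) = 8*(19*(-2 + 5)) = 8*(19*3) = 8*57 = 456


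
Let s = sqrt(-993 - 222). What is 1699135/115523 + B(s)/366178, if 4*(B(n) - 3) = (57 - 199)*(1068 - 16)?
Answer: 617871880641/42301981094 ≈ 14.606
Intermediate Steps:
s = 9*I*sqrt(15) (s = sqrt(-1215) = 9*I*sqrt(15) ≈ 34.857*I)
B(n) = -37343 (B(n) = 3 + ((57 - 199)*(1068 - 16))/4 = 3 + (-142*1052)/4 = 3 + (1/4)*(-149384) = 3 - 37346 = -37343)
1699135/115523 + B(s)/366178 = 1699135/115523 - 37343/366178 = 617871880641/42301981094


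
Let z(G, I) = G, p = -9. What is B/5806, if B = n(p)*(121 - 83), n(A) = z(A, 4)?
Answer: -171/2903 ≈ -0.058905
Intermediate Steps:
n(A) = A
B = -342 (B = -9*(121 - 83) = -9*38 = -342)
B/5806 = -342/5806 = -342*1/5806 = -171/2903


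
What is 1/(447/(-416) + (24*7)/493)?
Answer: -205088/150483 ≈ -1.3629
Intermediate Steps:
1/(447/(-416) + (24*7)/493) = 1/(447*(-1/416) + 168*(1/493)) = 1/(-447/416 + 168/493) = 1/(-150483/205088) = -205088/150483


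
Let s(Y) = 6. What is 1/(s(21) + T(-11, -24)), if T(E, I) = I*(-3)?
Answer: 1/78 ≈ 0.012821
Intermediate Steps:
T(E, I) = -3*I
1/(s(21) + T(-11, -24)) = 1/(6 - 3*(-24)) = 1/(6 + 72) = 1/78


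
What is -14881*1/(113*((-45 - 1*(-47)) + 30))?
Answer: -14881/3616 ≈ -4.1153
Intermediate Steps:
-14881*1/(113*((-45 - 1*(-47)) + 30)) = -14881*1/(113*((-45 + 47) + 30)) = -14881*1/(113*(2 + 30)) = -14881/(32*113) = -14881/3616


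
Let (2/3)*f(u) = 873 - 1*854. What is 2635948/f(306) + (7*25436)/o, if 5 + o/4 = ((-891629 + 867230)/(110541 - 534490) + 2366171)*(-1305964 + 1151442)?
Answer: 817178455118099944234547/8835373827896644677 ≈ 92489.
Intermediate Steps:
f(u) = 57/2 (f(u) = 3*(873 - 1*854)/2 = 3*(873 - 854)/2 = (3/2)*19 = 57/2)
o = -620026233536606644/423949 (o = -20 + 4*(((-891629 + 867230)/(110541 - 534490) + 2366171)*(-1305964 + 1151442)) = -20 + 4*((-24399/(-423949) + 2366171)*(-154522)) = -20 + 4*((-24399*(-1/423949) + 2366171)*(-154522)) = -20 + 4*((24399/423949 + 2366171)*(-154522)) = -20 + 4*((1003135853678/423949)*(-154522)) = -20 + 4*(-155006558382031916/423949) = -20 - 620026233528127664/423949 = -620026233536606644/423949 ≈ -1.4625e+12)
2635948/f(306) + (7*25436)/o = 2635948/(57/2) + (7*25436)/(-620026233536606644/423949) = 2635948*(2/57) + 178052*(-423949/620026233536606644) = 5271896/57 - 18871241837/155006558384151661 = 817178455118099944234547/8835373827896644677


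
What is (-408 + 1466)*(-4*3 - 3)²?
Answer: 238050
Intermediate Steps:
(-408 + 1466)*(-4*3 - 3)² = 1058*(-12 - 3)² = 1058*(-15)² = 1058*225 = 238050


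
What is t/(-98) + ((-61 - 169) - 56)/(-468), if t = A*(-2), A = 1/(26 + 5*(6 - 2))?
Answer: 6203/10143 ≈ 0.61156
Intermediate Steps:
A = 1/46 (A = 1/(26 + 5*4) = 1/(26 + 20) = 1/46 ≈ 0.021739)
t = -1/23 (t = (1/46)*(-2) = -1/23 ≈ -0.043478)
t/(-98) + ((-61 - 169) - 56)/(-468) = -1/23/(-98) + ((-61 - 169) - 56)/(-468) = -1/23*(-1/98) + (-230 - 56)*(-1/468) = 1/2254 - 286*(-1/468) = 1/2254 + 11/18 = 6203/10143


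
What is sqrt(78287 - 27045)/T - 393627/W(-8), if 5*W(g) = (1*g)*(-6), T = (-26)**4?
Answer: -656045/16 + sqrt(51242)/456976 ≈ -41003.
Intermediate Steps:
T = 456976
W(g) = -6*g/5 (W(g) = ((1*g)*(-6))/5 = (g*(-6))/5 = (-6*g)/5 = -6*g/5)
sqrt(78287 - 27045)/T - 393627/W(-8) = sqrt(78287 - 27045)/456976 - 393627/((-6/5*(-8))) = sqrt(51242)*(1/456976) - 393627/48/5 = sqrt(51242)/456976 - 393627*5/48 = sqrt(51242)/456976 - 656045/16 = -656045/16 + sqrt(51242)/456976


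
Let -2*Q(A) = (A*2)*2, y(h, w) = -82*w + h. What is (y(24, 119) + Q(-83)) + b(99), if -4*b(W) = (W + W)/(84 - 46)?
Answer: -727267/76 ≈ -9569.3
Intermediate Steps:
b(W) = -W/76 (b(W) = -(W + W)/(4*(84 - 46)) = -2*W/(4*38) = -W/76)
y(h, w) = h - 82*w
Q(A) = -2*A (Q(A) = -A*2*2/2 = -2*A*2/2 = -2*A)
(y(24, 119) + Q(-83)) + b(99) = ((24 - 82*119) - 2*(-83)) - 1/76*99 = ((24 - 9758) + 166) - 99/76 = (-9734 + 166) - 99/76 = -9568 - 99/76 = -727267/76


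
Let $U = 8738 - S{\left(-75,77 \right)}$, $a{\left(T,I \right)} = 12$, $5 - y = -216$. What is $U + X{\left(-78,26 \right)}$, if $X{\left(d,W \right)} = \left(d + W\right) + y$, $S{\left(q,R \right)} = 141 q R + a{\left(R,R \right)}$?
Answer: $823170$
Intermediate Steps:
$y = 221$ ($y = 5 - -216 = 5 + 216 = 221$)
$S{\left(q,R \right)} = 12 + 141 R q$ ($S{\left(q,R \right)} = 141 q R + 12 = 141 R q + 12 = 12 + 141 R q$)
$X{\left(d,W \right)} = 221 + W + d$ ($X{\left(d,W \right)} = \left(d + W\right) + 221 = \left(W + d\right) + 221 = 221 + W + d$)
$U = 823001$ ($U = 8738 - \left(12 + 141 \cdot 77 \left(-75\right)\right) = 8738 - \left(12 - 814275\right) = 8738 - -814263 = 8738 + 814263 = 823001$)
$U + X{\left(-78,26 \right)} = 823001 + \left(221 + 26 - 78\right) = 823001 + 169 = 823170$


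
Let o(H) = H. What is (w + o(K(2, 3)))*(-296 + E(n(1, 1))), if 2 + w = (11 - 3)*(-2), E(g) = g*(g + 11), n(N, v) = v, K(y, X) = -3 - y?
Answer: 6532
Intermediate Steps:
E(g) = g*(11 + g)
w = -18 (w = -2 + (11 - 3)*(-2) = -2 + 8*(-2) = -2 - 16 = -18)
(w + o(K(2, 3)))*(-296 + E(n(1, 1))) = (-18 + (-3 - 1*2))*(-296 + 1*(11 + 1)) = (-18 + (-3 - 2))*(-296 + 1*12) = (-18 - 5)*(-296 + 12) = -23*(-284) = 6532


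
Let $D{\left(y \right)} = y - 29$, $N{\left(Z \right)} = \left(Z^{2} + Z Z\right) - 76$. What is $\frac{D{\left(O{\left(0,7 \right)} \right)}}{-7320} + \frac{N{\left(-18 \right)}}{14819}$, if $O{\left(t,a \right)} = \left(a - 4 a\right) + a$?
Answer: $\frac{4824257}{108475080} \approx 0.044473$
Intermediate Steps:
$N{\left(Z \right)} = -76 + 2 Z^{2}$ ($N{\left(Z \right)} = \left(Z^{2} + Z^{2}\right) - 76 = 2 Z^{2} - 76 = -76 + 2 Z^{2}$)
$O{\left(t,a \right)} = - 2 a$ ($O{\left(t,a \right)} = - 3 a + a = - 2 a$)
$D{\left(y \right)} = -29 + y$
$\frac{D{\left(O{\left(0,7 \right)} \right)}}{-7320} + \frac{N{\left(-18 \right)}}{14819} = \frac{-29 - 14}{-7320} + \frac{-76 + 2 \left(-18\right)^{2}}{14819} = \left(-29 - 14\right) \left(- \frac{1}{7320}\right) + \left(-76 + 2 \cdot 324\right) \frac{1}{14819} = \left(-43\right) \left(- \frac{1}{7320}\right) + \left(-76 + 648\right) \frac{1}{14819} = \frac{43}{7320} + 572 \cdot \frac{1}{14819} = \frac{43}{7320} + \frac{572}{14819} = \frac{4824257}{108475080}$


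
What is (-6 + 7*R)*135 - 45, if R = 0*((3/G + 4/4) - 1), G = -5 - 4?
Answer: -855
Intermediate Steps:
G = -9
R = 0 (R = 0*((3/(-9) + 4/4) - 1) = 0*((3*(-⅑) + 4*(¼)) - 1) = 0*((-⅓ + 1) - 1) = 0*(⅔ - 1) = 0*(-⅓) = 0)
(-6 + 7*R)*135 - 45 = (-6 + 7*0)*135 - 45 = (-6 + 0)*135 - 45 = -6*135 - 45 = -810 - 45 = -855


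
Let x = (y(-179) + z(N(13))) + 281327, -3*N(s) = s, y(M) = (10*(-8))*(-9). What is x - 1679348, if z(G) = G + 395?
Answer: -4190731/3 ≈ -1.3969e+6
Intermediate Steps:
y(M) = 720 (y(M) = -80*(-9) = 720)
N(s) = -s/3
z(G) = 395 + G
x = 847313/3 (x = (720 + (395 - 1/3*13)) + 281327 = (720 + (395 - 13/3)) + 281327 = (720 + 1172/3) + 281327 = 3332/3 + 281327 = 847313/3 ≈ 2.8244e+5)
x - 1679348 = 847313/3 - 1679348 = -4190731/3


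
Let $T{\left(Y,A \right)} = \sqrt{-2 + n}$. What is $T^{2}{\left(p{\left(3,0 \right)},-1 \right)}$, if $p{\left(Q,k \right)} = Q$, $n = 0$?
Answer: $-2$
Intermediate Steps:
$T{\left(Y,A \right)} = i \sqrt{2}$ ($T{\left(Y,A \right)} = \sqrt{-2 + 0} = \sqrt{-2} = i \sqrt{2}$)
$T^{2}{\left(p{\left(3,0 \right)},-1 \right)} = \left(i \sqrt{2}\right)^{2} = -2$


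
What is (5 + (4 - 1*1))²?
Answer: 64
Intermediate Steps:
(5 + (4 - 1*1))² = (5 + (4 - 1))² = (5 + 3)² = 8² = 64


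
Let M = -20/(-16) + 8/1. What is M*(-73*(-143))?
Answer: 386243/4 ≈ 96561.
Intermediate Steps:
M = 37/4 (M = -20*(-1/16) + 8*1 = 5/4 + 8 = 37/4 ≈ 9.2500)
M*(-73*(-143)) = 37*(-73*(-143))/4 = (37/4)*10439 = 386243/4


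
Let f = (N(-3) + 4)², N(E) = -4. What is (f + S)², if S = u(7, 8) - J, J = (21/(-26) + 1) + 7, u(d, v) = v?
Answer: 441/676 ≈ 0.65237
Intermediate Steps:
J = 187/26 (J = (21*(-1/26) + 1) + 7 = (-21/26 + 1) + 7 = 5/26 + 7 = 187/26 ≈ 7.1923)
S = 21/26 (S = 8 - 1*187/26 = 8 - 187/26 = 21/26 ≈ 0.80769)
f = 0 (f = (-4 + 4)² = 0² = 0)
(f + S)² = (0 + 21/26)² = (21/26)² = 441/676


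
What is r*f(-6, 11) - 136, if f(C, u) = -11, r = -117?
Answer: 1151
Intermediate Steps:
r*f(-6, 11) - 136 = -117*(-11) - 136 = 1287 - 136 = 1151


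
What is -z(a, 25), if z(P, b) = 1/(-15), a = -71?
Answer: 1/15 ≈ 0.066667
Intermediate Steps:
z(P, b) = -1/15
-z(a, 25) = -1*(-1/15) = 1/15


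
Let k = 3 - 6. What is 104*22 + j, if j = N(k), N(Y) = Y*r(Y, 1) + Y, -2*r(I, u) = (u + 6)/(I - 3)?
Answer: 9133/4 ≈ 2283.3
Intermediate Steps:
k = -3
r(I, u) = -(6 + u)/(2*(-3 + I)) (r(I, u) = -(u + 6)/(2*(I - 3)) = -(6 + u)/(2*(-3 + I)))
N(Y) = Y - 7*Y/(2*(-3 + Y)) (N(Y) = Y*((-6 - 1*1)/(2*(-3 + Y))) + Y = Y*((-6 - 1)/(2*(-3 + Y))) + Y = Y*((½)*(-7)/(-3 + Y)) + Y = Y*(-7/(2*(-3 + Y))) + Y = -7*Y/(2*(-3 + Y)) + Y = Y - 7*Y/(2*(-3 + Y)))
j = -19/4 (j = (½)*(-3)*(-13 + 2*(-3))/(-3 - 3) = (½)*(-3)*(-13 - 6)/(-6) = (½)*(-3)*(-⅙)*(-19) = -19/4 ≈ -4.7500)
104*22 + j = 104*22 - 19/4 = 2288 - 19/4 = 9133/4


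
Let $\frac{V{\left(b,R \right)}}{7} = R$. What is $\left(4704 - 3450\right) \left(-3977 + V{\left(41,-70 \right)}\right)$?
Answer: $-5601618$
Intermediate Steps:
$V{\left(b,R \right)} = 7 R$
$\left(4704 - 3450\right) \left(-3977 + V{\left(41,-70 \right)}\right) = \left(4704 - 3450\right) \left(-3977 + 7 \left(-70\right)\right) = 1254 \left(-3977 - 490\right) = 1254 \left(-4467\right) = -5601618$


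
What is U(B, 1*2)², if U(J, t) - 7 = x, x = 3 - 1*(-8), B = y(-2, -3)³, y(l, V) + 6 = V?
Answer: 324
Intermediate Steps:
y(l, V) = -6 + V
B = -729 (B = (-6 - 3)³ = (-9)³ = -729)
x = 11 (x = 3 + 8 = 11)
U(J, t) = 18 (U(J, t) = 7 + 11 = 18)
U(B, 1*2)² = 18² = 324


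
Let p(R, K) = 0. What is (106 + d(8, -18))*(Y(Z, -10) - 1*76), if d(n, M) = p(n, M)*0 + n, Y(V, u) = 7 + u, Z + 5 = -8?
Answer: -9006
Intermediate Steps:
Z = -13 (Z = -5 - 8 = -13)
d(n, M) = n (d(n, M) = 0*0 + n = 0 + n = n)
(106 + d(8, -18))*(Y(Z, -10) - 1*76) = (106 + 8)*((7 - 10) - 1*76) = 114*(-3 - 76) = 114*(-79) = -9006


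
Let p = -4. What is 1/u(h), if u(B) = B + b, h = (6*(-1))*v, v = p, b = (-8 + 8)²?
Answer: 1/24 ≈ 0.041667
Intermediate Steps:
b = 0 (b = 0² = 0)
v = -4
h = 24 (h = (6*(-1))*(-4) = -6*(-4) = 24)
u(B) = B (u(B) = B + 0 = B)
1/u(h) = 1/24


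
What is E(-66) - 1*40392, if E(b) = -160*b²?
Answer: -737352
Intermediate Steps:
E(-66) - 1*40392 = -160*(-66)² - 1*40392 = -160*4356 - 40392 = -696960 - 40392 = -737352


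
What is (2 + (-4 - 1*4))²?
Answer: 36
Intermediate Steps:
(2 + (-4 - 1*4))² = (2 + (-4 - 4))² = (2 - 8)² = (-6)² = 36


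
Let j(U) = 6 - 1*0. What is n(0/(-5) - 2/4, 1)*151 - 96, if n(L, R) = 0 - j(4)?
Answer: -1002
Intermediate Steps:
j(U) = 6 (j(U) = 6 + 0 = 6)
n(L, R) = -6 (n(L, R) = 0 - 1*6 = 0 - 6 = -6)
n(0/(-5) - 2/4, 1)*151 - 96 = -6*151 - 96 = -906 - 96 = -1002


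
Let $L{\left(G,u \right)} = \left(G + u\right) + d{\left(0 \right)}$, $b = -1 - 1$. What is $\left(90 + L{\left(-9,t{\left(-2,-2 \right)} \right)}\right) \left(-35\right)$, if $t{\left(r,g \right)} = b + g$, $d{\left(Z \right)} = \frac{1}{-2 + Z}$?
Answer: $- \frac{5355}{2} \approx -2677.5$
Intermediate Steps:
$b = -2$ ($b = -1 - 1 = -2$)
$t{\left(r,g \right)} = -2 + g$
$L{\left(G,u \right)} = - \frac{1}{2} + G + u$ ($L{\left(G,u \right)} = \left(G + u\right) + \frac{1}{-2 + 0} = \left(G + u\right) + \frac{1}{-2} = \left(G + u\right) - \frac{1}{2} = - \frac{1}{2} + G + u$)
$\left(90 + L{\left(-9,t{\left(-2,-2 \right)} \right)}\right) \left(-35\right) = \left(90 - \frac{27}{2}\right) \left(-35\right) = \frac{153}{2} \left(-35\right) = - \frac{5355}{2}$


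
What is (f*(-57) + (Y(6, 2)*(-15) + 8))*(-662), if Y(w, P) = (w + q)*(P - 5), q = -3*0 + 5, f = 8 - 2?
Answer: -106582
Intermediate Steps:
f = 6
q = 5 (q = 0 + 5 = 5)
Y(w, P) = (-5 + P)*(5 + w) (Y(w, P) = (w + 5)*(P - 5) = (5 + w)*(-5 + P) = (-5 + P)*(5 + w))
(f*(-57) + (Y(6, 2)*(-15) + 8))*(-662) = (6*(-57) + ((-25 - 5*6 + 5*2 + 2*6)*(-15) + 8))*(-662) = (-342 + ((-25 - 30 + 10 + 12)*(-15) + 8))*(-662) = (-342 + (-33*(-15) + 8))*(-662) = (-342 + (495 + 8))*(-662) = (-342 + 503)*(-662) = 161*(-662) = -106582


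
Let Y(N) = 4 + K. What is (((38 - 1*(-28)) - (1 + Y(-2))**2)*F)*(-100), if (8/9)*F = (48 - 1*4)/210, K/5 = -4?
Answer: 26235/7 ≈ 3747.9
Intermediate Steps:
K = -20 (K = 5*(-4) = -20)
F = 33/140 (F = 9*((48 - 1*4)/210)/8 = 9*((48 - 4)*(1/210))/8 = 9*(44*(1/210))/8 = (9/8)*(22/105) = 33/140 ≈ 0.23571)
Y(N) = -16 (Y(N) = 4 - 20 = -16)
(((38 - 1*(-28)) - (1 + Y(-2))**2)*F)*(-100) = (((38 - 1*(-28)) - (1 - 16)**2)*(33/140))*(-100) = (((38 + 28) - 1*(-15)**2)*(33/140))*(-100) = ((66 - 1*225)*(33/140))*(-100) = ((66 - 225)*(33/140))*(-100) = -159*33/140*(-100) = -5247/140*(-100) = 26235/7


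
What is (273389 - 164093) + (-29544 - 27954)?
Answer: 51798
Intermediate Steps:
(273389 - 164093) + (-29544 - 27954) = 109296 - 57498 = 51798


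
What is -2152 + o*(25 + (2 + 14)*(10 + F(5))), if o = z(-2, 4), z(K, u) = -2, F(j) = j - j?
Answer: -2522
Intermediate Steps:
F(j) = 0
o = -2
-2152 + o*(25 + (2 + 14)*(10 + F(5))) = -2152 - 2*(25 + (2 + 14)*(10 + 0)) = -2152 - 2*(25 + 16*10) = -2152 - 2*(25 + 160) = -2152 - 2*185 = -2152 - 370 = -2522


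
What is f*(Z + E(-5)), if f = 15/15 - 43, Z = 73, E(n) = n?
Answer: -2856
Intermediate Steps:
f = -42 (f = 15*(1/15) - 43 = 1 - 43 = -42)
f*(Z + E(-5)) = -42*(73 - 5) = -42*68 = -2856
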